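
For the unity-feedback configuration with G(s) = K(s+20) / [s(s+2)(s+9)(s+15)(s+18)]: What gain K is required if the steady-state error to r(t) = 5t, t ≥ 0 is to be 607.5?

One free integrator in G(s): this is a type 1 system.
K_v = lim_{s→0} s·G(s) = K·20 / (2·9·15·18) = (1/243)·K.
e_ss = 5/K_v = 607.5 ⇒ K_v = 2/243 ⇒ K = (2/243)/(1/243) = 2.

2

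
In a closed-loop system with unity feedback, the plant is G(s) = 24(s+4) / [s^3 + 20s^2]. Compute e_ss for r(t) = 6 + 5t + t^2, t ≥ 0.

Lowest-order denominator term is 20s^2, so the open loop has 2 poles at the origin → type 2 system. Taking each input component in turn:
  • 6: tracked with zero error.
  • 5t: tracked with zero error.
  • t^2: e_ss = 2/K_a with K_a=4.8 → 5/12.
Total e_ss = 5/12.

5/12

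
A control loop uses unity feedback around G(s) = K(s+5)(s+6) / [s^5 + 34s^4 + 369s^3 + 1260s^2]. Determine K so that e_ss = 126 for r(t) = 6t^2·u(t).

Factoring s^2 from the denominator leaves a polynomial with constant term 1260, so the system is type 2.
K_a = lim_{s→0} s^2·G(s) = K·5·6 / 1260 = (1/42)·K.
e_ss = 12/K_a = 126 ⇒ K_a = 2/21 ⇒ K = (2/21)/(1/42) = 4.

4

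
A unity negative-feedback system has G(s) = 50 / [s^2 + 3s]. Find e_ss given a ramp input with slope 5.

The denominator has no term below 3s — 1 pole at s=0, type 1.
K_v = lim_{s→0} s·G(s) = 50 / 3 = 50/3.
e_ss = 5/K_v = 5/(50/3) = 0.3.

0.3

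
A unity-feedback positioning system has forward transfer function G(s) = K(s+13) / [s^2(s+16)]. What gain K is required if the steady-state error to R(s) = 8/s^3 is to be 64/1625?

250

System type = 2 (two poles at s=0).
K_a = lim_{s→0} s^2·G(s) = K·13 / (16) = 0.8125·K.
e_ss = 8/K_a = 64/1625 ⇒ K_a = 203.125 ⇒ K = 203.125/0.8125 = 250.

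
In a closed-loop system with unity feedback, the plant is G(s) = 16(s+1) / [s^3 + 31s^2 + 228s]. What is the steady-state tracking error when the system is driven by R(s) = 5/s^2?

71.25

Lowest-order denominator term is 228s, so the open loop has 1 pole at the origin → type 1 system.
K_v = lim_{s→0} s·G(s) = 16·1 / 228 = 4/57.
e_ss = 5/K_v = 5/(4/57) = 71.25.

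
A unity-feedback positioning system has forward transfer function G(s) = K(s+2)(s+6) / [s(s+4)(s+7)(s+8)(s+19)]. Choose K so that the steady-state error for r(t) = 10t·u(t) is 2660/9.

12

G(s) has one factor of s in the denominator, so the system is type 1.
K_v = lim_{s→0} s·G(s) = K·2·6 / (4·7·8·19) = (3/1064)·K.
e_ss = 10/K_v = 2660/9 ⇒ K_v = 9/266 ⇒ K = (9/266)/(3/1064) = 12.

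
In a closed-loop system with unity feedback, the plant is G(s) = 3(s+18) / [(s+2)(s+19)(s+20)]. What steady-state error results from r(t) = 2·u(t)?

The open loop has no poles at the origin → type 0 system.
K_p = lim_{s→0} G(s) = 3·18 / (2·19·20) = 27/380.
e_ss = 2/(1 + K_p) = 2/(407/380) = 760/407.

760/407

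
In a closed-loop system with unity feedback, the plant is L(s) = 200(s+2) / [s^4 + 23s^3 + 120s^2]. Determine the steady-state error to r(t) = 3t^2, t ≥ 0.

Factoring s^2 from the denominator leaves a polynomial with constant term 120, so the system is type 2.
K_a = lim_{s→0} s^2·L(s) = 200·2 / 120 = 10/3.
r(t) = 3t^2 gives R(s) = 6/s^3.
e_ss = 6/K_a = 6/(10/3) = 1.8.

1.8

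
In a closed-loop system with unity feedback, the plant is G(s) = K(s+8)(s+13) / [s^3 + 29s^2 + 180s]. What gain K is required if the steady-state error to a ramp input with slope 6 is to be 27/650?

Factoring s from the denominator leaves a polynomial with constant term 180, so the system is type 1.
K_v = lim_{s→0} s·G(s) = K·8·13 / 180 = (26/45)·K.
e_ss = 6/K_v = 27/650 ⇒ K_v = 1300/9 ⇒ K = (1300/9)/(26/45) = 250.

250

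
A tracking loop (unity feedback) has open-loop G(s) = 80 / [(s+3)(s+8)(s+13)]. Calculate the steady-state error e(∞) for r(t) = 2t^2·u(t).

infinity

The open loop has no poles at the origin → type 0 system.
K_a = lim_{s→0} s^2·G(s) = 0; the steady-state error to this parabolic input grows without bound.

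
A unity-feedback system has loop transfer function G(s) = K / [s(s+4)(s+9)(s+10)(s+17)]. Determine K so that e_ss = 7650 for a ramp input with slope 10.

8

System type = 1 (one pole at s=0).
K_v = lim_{s→0} s·G(s) = K / (4·9·10·17) = (1/6120)·K.
e_ss = 10/K_v = 7650 ⇒ K_v = 1/765 ⇒ K = (1/765)/(1/6120) = 8.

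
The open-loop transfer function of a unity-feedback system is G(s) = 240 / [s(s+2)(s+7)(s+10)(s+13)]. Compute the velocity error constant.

12/91

The open loop has one pole at the origin → type 1 system.
K_v = lim_{s→0} s·G(s) = 240 / (2·7·10·13) = 12/91.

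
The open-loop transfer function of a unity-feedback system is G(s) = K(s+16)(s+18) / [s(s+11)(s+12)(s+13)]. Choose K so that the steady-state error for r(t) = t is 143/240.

One free integrator in G(s): this is a type 1 system.
K_v = lim_{s→0} s·G(s) = K·16·18 / (11·12·13) = (24/143)·K.
e_ss = 1/K_v = 143/240 ⇒ K_v = 240/143 ⇒ K = (240/143)/(24/143) = 10.

10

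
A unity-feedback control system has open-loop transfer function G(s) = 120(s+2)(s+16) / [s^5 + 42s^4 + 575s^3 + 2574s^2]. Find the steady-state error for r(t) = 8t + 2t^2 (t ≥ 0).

429/160

The denominator has no term below 2574s^2 — 2 poles at s=0, type 2. Taking each input component in turn:
  • 8t: tracked with zero error.
  • 2t^2: e_ss = 4/K_a with K_a=640/429 → 429/160.
Total e_ss = 429/160.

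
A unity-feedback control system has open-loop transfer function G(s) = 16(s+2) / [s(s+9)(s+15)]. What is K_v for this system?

32/135

The open loop has one pole at the origin → type 1 system.
K_v = lim_{s→0} s·G(s) = 16·2 / (9·15) = 32/135.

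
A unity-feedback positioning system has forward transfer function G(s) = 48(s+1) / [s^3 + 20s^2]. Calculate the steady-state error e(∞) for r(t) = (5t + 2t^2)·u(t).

5/3

The denominator has no term below 20s^2 — 2 poles at s=0, type 2. By superposition:
  • 5t: tracked with zero error.
  • 2t^2: e_ss = 4/K_a with K_a=2.4 → 5/3.
Total e_ss = 5/3.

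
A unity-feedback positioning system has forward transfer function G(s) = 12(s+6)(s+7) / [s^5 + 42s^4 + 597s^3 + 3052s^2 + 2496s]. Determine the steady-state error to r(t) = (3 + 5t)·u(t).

520/21

The denominator has no term below 2496s — 1 pole at s=0, type 1. Treating each term separately:
  • 3: tracked with zero error.
  • 5t: e_ss = 5/K_v with K_v=21/104 → 520/21.
Total e_ss = 520/21.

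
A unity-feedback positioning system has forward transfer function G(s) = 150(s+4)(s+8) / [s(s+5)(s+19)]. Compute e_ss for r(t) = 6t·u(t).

One free integrator in G(s): this is a type 1 system.
K_v = lim_{s→0} s·G(s) = 150·4·8 / (5·19) = 960/19.
e_ss = 6/K_v = 6/(960/19) = 19/160.

19/160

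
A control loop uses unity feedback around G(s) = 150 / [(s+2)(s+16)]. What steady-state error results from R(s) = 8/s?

128/91

No free integrators in G(s): this is a type 0 system.
K_p = lim_{s→0} G(s) = 150 / (2·16) = 4.6875.
e_ss = 8/(1 + K_p) = 8/5.6875 = 128/91.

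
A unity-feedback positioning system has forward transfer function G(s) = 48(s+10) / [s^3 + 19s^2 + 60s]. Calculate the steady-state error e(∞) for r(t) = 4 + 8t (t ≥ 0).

1

Lowest-order denominator term is 60s, so the open loop has 1 pole at the origin → type 1 system. Treating each term separately:
  • 4: tracked with zero error.
  • 8t: e_ss = 8/K_v with K_v=8 → 1.
Total e_ss = 1.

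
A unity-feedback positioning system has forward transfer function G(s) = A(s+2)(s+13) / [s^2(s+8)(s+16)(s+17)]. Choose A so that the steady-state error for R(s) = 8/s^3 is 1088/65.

G(s) has two factors of s in the denominator, so the system is type 2.
K_a = lim_{s→0} s^2·G(s) = A·2·13 / (8·16·17) = (13/1088)·A.
e_ss = 8/K_a = 1088/65 ⇒ K_a = 65/136 ⇒ A = (65/136)/(13/1088) = 40.

40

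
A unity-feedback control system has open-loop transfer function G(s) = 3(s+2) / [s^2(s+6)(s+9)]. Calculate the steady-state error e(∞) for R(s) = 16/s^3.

System type = 2 (two poles at s=0).
K_a = lim_{s→0} s^2·G(s) = 3·2 / (6·9) = 1/9.
r(t) = 8t^2 gives R(s) = 16/s^3.
e_ss = 16/K_a = 16/(1/9) = 144.

144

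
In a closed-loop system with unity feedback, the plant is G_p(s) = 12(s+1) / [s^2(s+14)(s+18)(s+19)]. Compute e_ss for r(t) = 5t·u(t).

0

Two free integrators in G_p(s): this is a type 2 system.
K_v = ∞ for a type-2 system; e_ss to a ramp is zero.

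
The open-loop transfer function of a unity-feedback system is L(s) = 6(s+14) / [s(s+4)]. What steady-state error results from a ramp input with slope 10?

10/21

System type = 1 (one pole at s=0).
K_v = lim_{s→0} s·L(s) = 6·14 / (4) = 21.
e_ss = 10/K_v = 10/21.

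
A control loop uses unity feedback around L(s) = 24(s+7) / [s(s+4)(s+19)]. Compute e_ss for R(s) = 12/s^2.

38/7

The open loop has one pole at the origin → type 1 system.
K_v = lim_{s→0} s·L(s) = 24·7 / (4·19) = 42/19.
e_ss = 12/K_v = 12/(42/19) = 38/7.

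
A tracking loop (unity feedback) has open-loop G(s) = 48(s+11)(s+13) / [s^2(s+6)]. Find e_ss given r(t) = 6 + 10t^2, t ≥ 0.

G(s) has two factors of s in the denominator, so the system is type 2. Treating each term separately:
  • 6: tracked with zero error.
  • 10t^2: e_ss = 20/K_a with K_a=1144 → 5/286.
Total e_ss = 5/286.

5/286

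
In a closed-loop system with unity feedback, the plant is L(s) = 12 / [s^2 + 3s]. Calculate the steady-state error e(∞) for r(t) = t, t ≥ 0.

0.25

Factoring s from the denominator leaves a polynomial with constant term 3, so the system is type 1.
K_v = lim_{s→0} s·L(s) = 12 / 3 = 4.
e_ss = 1/K_v = 1/4 = 0.25.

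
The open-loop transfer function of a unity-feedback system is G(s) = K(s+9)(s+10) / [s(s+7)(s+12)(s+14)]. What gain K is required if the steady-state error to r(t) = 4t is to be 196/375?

The open loop has one pole at the origin → type 1 system.
K_v = lim_{s→0} s·G(s) = K·9·10 / (7·12·14) = (15/196)·K.
e_ss = 4/K_v = 196/375 ⇒ K_v = 375/49 ⇒ K = (375/49)/(15/196) = 100.

100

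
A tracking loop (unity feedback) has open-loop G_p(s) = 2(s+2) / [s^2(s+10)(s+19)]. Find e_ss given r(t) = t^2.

95

Two free integrators in G_p(s): this is a type 2 system.
K_a = lim_{s→0} s^2·G_p(s) = 2·2 / (10·19) = 2/95.
r(t) = t^2 gives R(s) = 2/s^3.
e_ss = 2/K_a = 2/(2/95) = 95.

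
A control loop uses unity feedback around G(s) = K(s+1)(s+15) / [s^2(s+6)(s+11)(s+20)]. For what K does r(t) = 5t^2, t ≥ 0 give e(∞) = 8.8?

100

System type = 2 (two poles at s=0).
K_a = lim_{s→0} s^2·G(s) = K·1·15 / (6·11·20) = (1/88)·K.
e_ss = 10/K_a = 8.8 ⇒ K_a = 25/22 ⇒ K = (25/22)/(1/88) = 100.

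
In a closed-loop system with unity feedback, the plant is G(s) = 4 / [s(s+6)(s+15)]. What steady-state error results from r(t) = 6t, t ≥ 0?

System type = 1 (one pole at s=0).
K_v = lim_{s→0} s·G(s) = 4 / (6·15) = 2/45.
e_ss = 6/K_v = 6/(2/45) = 135.

135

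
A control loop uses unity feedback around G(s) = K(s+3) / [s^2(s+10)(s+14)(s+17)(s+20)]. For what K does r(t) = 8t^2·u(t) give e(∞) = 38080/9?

60

The open loop has two poles at the origin → type 2 system.
K_a = lim_{s→0} s^2·G(s) = K·3 / (10·14·17·20) = (3/47600)·K.
e_ss = 16/K_a = 38080/9 ⇒ K_a = 9/2380 ⇒ K = (9/2380)/(3/47600) = 60.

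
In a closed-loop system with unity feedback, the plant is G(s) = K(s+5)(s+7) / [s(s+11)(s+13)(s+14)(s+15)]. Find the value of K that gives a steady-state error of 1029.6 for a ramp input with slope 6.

G(s) has one factor of s in the denominator, so the system is type 1.
K_v = lim_{s→0} s·G(s) = K·5·7 / (11·13·14·15) = (1/858)·K.
e_ss = 6/K_v = 1029.6 ⇒ K_v = 5/858 ⇒ K = (5/858)/(1/858) = 5.

5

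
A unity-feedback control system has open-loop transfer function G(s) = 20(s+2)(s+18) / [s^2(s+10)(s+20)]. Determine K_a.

System type = 2 (two poles at s=0).
K_a = lim_{s→0} s^2·G(s) = 20·2·18 / (10·20) = 3.6.

3.6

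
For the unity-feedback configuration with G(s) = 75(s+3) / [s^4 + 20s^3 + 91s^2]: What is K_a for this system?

Factoring s^2 from the denominator leaves a polynomial with constant term 91, so the system is type 2.
K_a = lim_{s→0} s^2·G(s) = 75·3 / 91 = 225/91.

225/91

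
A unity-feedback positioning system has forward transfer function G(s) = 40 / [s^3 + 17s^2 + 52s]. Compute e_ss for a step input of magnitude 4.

Lowest-order denominator term is 52s, so the open loop has 1 pole at the origin → type 1 system.
A type-1 system has K_p = ∞, so it tracks a step input with zero steady-state error.

0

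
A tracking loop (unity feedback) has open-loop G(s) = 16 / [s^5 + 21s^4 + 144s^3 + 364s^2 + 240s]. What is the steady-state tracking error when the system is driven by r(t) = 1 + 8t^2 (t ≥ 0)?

Factoring s from the denominator leaves a polynomial with constant term 240, so the system is type 1. Taking each input component in turn:
  • 1: tracked with zero error.
  • 8t^2: a type-1 system cannot track it, e_ss → ∞.
The unbounded component dominates.

infinity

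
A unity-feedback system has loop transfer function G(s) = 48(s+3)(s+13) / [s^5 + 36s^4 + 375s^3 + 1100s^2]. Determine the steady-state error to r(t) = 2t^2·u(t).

275/117

The denominator has no term below 1100s^2 — 2 poles at s=0, type 2.
K_a = lim_{s→0} s^2·G(s) = 48·3·13 / 1100 = 468/275.
r(t) = 2t^2 gives R(s) = 4/s^3.
e_ss = 4/K_a = 4/(468/275) = 275/117.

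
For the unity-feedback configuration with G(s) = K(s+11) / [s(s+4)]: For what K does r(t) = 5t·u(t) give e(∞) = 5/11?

System type = 1 (one pole at s=0).
K_v = lim_{s→0} s·G(s) = K·11 / (4) = 2.75·K.
e_ss = 5/K_v = 5/11 ⇒ K_v = 11 ⇒ K = 11/2.75 = 4.

4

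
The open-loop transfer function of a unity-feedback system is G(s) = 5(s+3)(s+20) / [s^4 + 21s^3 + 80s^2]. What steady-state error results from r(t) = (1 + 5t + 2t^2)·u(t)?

The denominator has no term below 80s^2 — 2 poles at s=0, type 2. By superposition:
  • 1: tracked with zero error.
  • 5t: tracked with zero error.
  • 2t^2: e_ss = 4/K_a with K_a=3.75 → 16/15.
Total e_ss = 16/15.

16/15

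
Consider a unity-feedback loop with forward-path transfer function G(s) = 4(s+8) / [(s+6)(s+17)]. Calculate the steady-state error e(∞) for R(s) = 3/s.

No free integrators in G(s): this is a type 0 system.
K_p = lim_{s→0} G(s) = 4·8 / (6·17) = 16/51.
e_ss = 3/(1 + K_p) = 3/(67/51) = 153/67.

153/67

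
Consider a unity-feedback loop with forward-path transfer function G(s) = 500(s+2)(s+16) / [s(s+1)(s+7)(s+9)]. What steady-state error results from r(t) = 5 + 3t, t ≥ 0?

189/16000

One free integrator in G(s): this is a type 1 system. By superposition:
  • 5: tracked with zero error.
  • 3t: e_ss = 3/K_v with K_v=16000/63 → 189/16000.
Total e_ss = 189/16000.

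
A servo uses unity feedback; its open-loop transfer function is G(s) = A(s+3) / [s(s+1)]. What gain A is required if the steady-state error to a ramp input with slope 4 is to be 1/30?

40

G(s) has one factor of s in the denominator, so the system is type 1.
K_v = lim_{s→0} s·G(s) = A·3 / (1) = 3·A.
e_ss = 4/K_v = 1/30 ⇒ K_v = 120 ⇒ A = 120/3 = 40.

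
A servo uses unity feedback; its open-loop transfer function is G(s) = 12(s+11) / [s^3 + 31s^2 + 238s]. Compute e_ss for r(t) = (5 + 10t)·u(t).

595/33

Factoring s from the denominator leaves a polynomial with constant term 238, so the system is type 1. Treating each term separately:
  • 5: tracked with zero error.
  • 10t: e_ss = 10/K_v with K_v=66/119 → 595/33.
Total e_ss = 595/33.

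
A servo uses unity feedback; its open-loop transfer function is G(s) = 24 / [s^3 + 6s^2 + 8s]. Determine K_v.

The denominator has no term below 8s — 1 pole at s=0, type 1.
K_v = lim_{s→0} s·G(s) = 24 / 8 = 3.

3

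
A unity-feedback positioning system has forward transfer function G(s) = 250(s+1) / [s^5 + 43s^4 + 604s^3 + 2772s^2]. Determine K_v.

infinity

K_v = lim_{s→0} s·G(s); with 2 poles at the origin the limit diverges, so K_v = ∞.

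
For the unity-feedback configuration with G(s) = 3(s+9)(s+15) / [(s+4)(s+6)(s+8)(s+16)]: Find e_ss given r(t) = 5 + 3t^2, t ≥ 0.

infinity

No free integrators in G(s): this is a type 0 system. By superposition:
  • 5: e_ss = 5/(1+K_p) with K_p=135/1024 → 5120/1159.
  • 3t^2: a type-0 system cannot track it, e_ss → ∞.
The unbounded component dominates.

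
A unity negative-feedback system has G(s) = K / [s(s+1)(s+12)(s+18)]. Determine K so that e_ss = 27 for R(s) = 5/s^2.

The open loop has one pole at the origin → type 1 system.
K_v = lim_{s→0} s·G(s) = K / (1·12·18) = (1/216)·K.
e_ss = 5/K_v = 27 ⇒ K_v = 5/27 ⇒ K = (5/27)/(1/216) = 40.

40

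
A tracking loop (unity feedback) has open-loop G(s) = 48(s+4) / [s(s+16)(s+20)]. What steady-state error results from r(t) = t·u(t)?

5/3

System type = 1 (one pole at s=0).
K_v = lim_{s→0} s·G(s) = 48·4 / (16·20) = 0.6.
e_ss = 1/K_v = 1/0.6 = 5/3.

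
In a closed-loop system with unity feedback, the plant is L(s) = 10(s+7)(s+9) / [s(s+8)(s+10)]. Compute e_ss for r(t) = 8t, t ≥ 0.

L(s) has one factor of s in the denominator, so the system is type 1.
K_v = lim_{s→0} s·L(s) = 10·7·9 / (8·10) = 7.875.
e_ss = 8/K_v = 8/7.875 = 64/63.

64/63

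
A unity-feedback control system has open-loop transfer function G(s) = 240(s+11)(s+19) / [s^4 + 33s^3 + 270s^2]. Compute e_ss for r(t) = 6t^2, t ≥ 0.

Factoring s^2 from the denominator leaves a polynomial with constant term 270, so the system is type 2.
K_a = lim_{s→0} s^2·G(s) = 240·11·19 / 270 = 1672/9.
r(t) = 6t^2 gives R(s) = 12/s^3.
e_ss = 12/K_a = 12/(1672/9) = 27/418.

27/418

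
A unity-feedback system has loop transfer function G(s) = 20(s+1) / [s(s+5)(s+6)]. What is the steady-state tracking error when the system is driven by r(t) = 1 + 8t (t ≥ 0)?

G(s) has one factor of s in the denominator, so the system is type 1. By superposition:
  • 1: tracked with zero error.
  • 8t: e_ss = 8/K_v with K_v=2/3 → 12.
Total e_ss = 12.

12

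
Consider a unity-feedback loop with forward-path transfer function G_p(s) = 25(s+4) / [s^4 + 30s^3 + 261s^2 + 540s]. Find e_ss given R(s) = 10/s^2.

Lowest-order denominator term is 540s, so the open loop has 1 pole at the origin → type 1 system.
K_v = lim_{s→0} s·G_p(s) = 25·4 / 540 = 5/27.
e_ss = 10/K_v = 10/(5/27) = 54.

54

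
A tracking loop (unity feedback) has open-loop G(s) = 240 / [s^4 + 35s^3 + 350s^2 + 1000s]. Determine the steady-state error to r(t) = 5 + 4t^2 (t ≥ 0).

The denominator has no term below 1000s — 1 pole at s=0, type 1. Treating each term separately:
  • 5: tracked with zero error.
  • 4t^2: a type-1 system cannot track it, e_ss → ∞.
The unbounded component dominates.

infinity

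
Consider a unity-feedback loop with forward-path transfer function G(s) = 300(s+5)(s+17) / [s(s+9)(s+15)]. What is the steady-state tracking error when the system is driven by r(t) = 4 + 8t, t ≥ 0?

G(s) has one factor of s in the denominator, so the system is type 1. By superposition:
  • 4: tracked with zero error.
  • 8t: e_ss = 8/K_v with K_v=1700/9 → 18/425.
Total e_ss = 18/425.

18/425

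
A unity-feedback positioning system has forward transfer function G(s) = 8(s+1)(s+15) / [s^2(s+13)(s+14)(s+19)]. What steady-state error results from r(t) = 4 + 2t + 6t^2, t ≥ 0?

345.8

The open loop has two poles at the origin → type 2 system. Treating each term separately:
  • 4: tracked with zero error.
  • 2t: tracked with zero error.
  • 6t^2: e_ss = 12/K_a with K_a=60/1729 → 345.8.
Total e_ss = 345.8.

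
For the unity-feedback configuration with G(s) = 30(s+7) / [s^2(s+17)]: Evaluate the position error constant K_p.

infinity

K_p = lim_{s→0} G(s); with 2 poles at the origin the limit diverges, so K_p = ∞.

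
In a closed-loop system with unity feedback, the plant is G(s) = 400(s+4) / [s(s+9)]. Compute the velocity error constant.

The open loop has one pole at the origin → type 1 system.
K_v = lim_{s→0} s·G(s) = 400·4 / (9) = 1600/9.

1600/9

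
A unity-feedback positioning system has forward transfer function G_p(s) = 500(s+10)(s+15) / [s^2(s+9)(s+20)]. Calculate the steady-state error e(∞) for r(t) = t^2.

0.0048

G_p(s) has two factors of s in the denominator, so the system is type 2.
K_a = lim_{s→0} s^2·G_p(s) = 500·10·15 / (9·20) = 1250/3.
r(t) = t^2 gives R(s) = 2/s^3.
e_ss = 2/K_a = 2/(1250/3) = 0.0048.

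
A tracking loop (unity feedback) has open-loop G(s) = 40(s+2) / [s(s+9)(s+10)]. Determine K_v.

G(s) has one factor of s in the denominator, so the system is type 1.
K_v = lim_{s→0} s·G(s) = 40·2 / (9·10) = 8/9.

8/9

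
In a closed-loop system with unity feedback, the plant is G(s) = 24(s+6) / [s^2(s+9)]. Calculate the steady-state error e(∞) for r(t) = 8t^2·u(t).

1

System type = 2 (two poles at s=0).
K_a = lim_{s→0} s^2·G(s) = 24·6 / (9) = 16.
r(t) = 8t^2 gives R(s) = 16/s^3.
e_ss = 16/K_a = 16/16 = 1.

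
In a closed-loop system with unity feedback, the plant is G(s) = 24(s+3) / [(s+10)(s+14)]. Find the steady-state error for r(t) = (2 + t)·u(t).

infinity

G(s) has no factors of s in the denominator, so the system is type 0. Taking each input component in turn:
  • 2: e_ss = 2/(1+K_p) with K_p=18/35 → 70/53.
  • t: a type-0 system cannot track it, e_ss → ∞.
The unbounded component dominates.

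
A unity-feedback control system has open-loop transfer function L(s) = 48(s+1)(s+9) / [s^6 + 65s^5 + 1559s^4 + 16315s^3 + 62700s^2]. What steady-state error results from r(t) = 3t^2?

The denominator has no term below 62700s^2 — 2 poles at s=0, type 2.
K_a = lim_{s→0} s^2·L(s) = 48·1·9 / 62700 = 36/5225.
r(t) = 3t^2 gives R(s) = 6/s^3.
e_ss = 6/K_a = 6/(36/5225) = 5225/6.

5225/6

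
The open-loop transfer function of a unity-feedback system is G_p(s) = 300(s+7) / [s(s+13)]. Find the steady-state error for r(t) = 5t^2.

infinity

One free integrator in G_p(s): this is a type 1 system.
For a type-1 system K_a = 0, so e_ss to a parabolic input is unbounded.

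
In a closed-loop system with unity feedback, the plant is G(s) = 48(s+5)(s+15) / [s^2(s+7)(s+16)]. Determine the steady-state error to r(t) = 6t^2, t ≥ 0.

Two free integrators in G(s): this is a type 2 system.
K_a = lim_{s→0} s^2·G(s) = 48·5·15 / (7·16) = 225/7.
r(t) = 6t^2 gives R(s) = 12/s^3.
e_ss = 12/K_a = 12/(225/7) = 28/75.

28/75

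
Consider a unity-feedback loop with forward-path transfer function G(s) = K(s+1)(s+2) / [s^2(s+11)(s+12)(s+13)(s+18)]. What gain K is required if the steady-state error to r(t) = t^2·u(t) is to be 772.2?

Two free integrators in G(s): this is a type 2 system.
K_a = lim_{s→0} s^2·G(s) = K·1·2 / (11·12·13·18) = (1/15444)·K.
e_ss = 2/K_a = 772.2 ⇒ K_a = 10/3861 ⇒ K = (10/3861)/(1/15444) = 40.

40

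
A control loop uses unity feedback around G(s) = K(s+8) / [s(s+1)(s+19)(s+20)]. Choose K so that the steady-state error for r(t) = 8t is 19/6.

120

G(s) has one factor of s in the denominator, so the system is type 1.
K_v = lim_{s→0} s·G(s) = K·8 / (1·19·20) = (2/95)·K.
e_ss = 8/K_v = 19/6 ⇒ K_v = 48/19 ⇒ K = (48/19)/(2/95) = 120.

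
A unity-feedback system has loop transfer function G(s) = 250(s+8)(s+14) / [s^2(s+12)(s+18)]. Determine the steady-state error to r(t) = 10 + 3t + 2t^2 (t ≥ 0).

27/875

G(s) has two factors of s in the denominator, so the system is type 2. By superposition:
  • 10: tracked with zero error.
  • 3t: tracked with zero error.
  • 2t^2: e_ss = 4/K_a with K_a=3500/27 → 27/875.
Total e_ss = 27/875.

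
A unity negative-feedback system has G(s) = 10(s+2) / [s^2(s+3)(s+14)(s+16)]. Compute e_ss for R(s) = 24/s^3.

System type = 2 (two poles at s=0).
K_a = lim_{s→0} s^2·G(s) = 10·2 / (3·14·16) = 5/168.
r(t) = 12t^2 gives R(s) = 24/s^3.
e_ss = 24/K_a = 24/(5/168) = 806.4.

806.4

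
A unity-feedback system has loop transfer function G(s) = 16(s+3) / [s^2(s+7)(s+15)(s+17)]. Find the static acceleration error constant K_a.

16/595

Two free integrators in G(s): this is a type 2 system.
K_a = lim_{s→0} s^2·G(s) = 16·3 / (7·15·17) = 16/595.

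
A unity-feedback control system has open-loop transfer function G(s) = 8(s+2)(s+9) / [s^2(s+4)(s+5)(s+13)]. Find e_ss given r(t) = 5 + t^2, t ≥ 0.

The open loop has two poles at the origin → type 2 system. Taking each input component in turn:
  • 5: tracked with zero error.
  • t^2: e_ss = 2/K_a with K_a=36/65 → 65/18.
Total e_ss = 65/18.

65/18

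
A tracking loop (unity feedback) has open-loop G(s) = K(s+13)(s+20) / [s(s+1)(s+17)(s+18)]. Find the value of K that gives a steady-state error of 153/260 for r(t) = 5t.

G(s) has one factor of s in the denominator, so the system is type 1.
K_v = lim_{s→0} s·G(s) = K·13·20 / (1·17·18) = (130/153)·K.
e_ss = 5/K_v = 153/260 ⇒ K_v = 1300/153 ⇒ K = (1300/153)/(130/153) = 10.

10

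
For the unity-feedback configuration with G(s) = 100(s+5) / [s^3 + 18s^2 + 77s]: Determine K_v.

500/77

Lowest-order denominator term is 77s, so the open loop has 1 pole at the origin → type 1 system.
K_v = lim_{s→0} s·G(s) = 100·5 / 77 = 500/77.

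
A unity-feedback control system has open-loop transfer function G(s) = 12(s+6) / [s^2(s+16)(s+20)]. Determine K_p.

K_p = lim_{s→0} G(s); with 2 poles at the origin the limit diverges, so K_p = ∞.

infinity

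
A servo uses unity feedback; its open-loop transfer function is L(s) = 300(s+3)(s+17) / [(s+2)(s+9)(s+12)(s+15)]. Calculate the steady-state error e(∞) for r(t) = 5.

90/103

L(s) has no factors of s in the denominator, so the system is type 0.
K_p = lim_{s→0} L(s) = 300·3·17 / (2·9·12·15) = 85/18.
e_ss = 5/(1 + K_p) = 5/(103/18) = 90/103.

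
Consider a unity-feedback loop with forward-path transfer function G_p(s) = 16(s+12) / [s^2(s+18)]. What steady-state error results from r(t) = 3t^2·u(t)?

0.5625

The open loop has two poles at the origin → type 2 system.
K_a = lim_{s→0} s^2·G_p(s) = 16·12 / (18) = 32/3.
r(t) = 3t^2 gives R(s) = 6/s^3.
e_ss = 6/K_a = 6/(32/3) = 0.5625.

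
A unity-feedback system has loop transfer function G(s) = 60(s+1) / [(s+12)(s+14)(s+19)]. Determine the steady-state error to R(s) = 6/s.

System type = 0 (no poles at s=0).
K_p = lim_{s→0} G(s) = 60·1 / (12·14·19) = 5/266.
e_ss = 6/(1 + K_p) = 6/(271/266) = 1596/271.

1596/271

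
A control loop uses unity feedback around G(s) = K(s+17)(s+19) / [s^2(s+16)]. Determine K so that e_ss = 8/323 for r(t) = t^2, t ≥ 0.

The open loop has two poles at the origin → type 2 system.
K_a = lim_{s→0} s^2·G(s) = K·17·19 / (16) = 20.1875·K.
e_ss = 2/K_a = 8/323 ⇒ K_a = 80.75 ⇒ K = 80.75/20.1875 = 4.

4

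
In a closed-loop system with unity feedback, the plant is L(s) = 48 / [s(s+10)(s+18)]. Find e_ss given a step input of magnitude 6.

0

One free integrator in L(s): this is a type 1 system.
A type-1 system has K_p = ∞, so it tracks a step input with zero steady-state error.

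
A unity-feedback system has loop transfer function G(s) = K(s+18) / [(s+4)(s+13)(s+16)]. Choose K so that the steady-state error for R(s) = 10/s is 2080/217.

System type = 0 (no poles at s=0).
K_p = lim_{s→0} G(s) = K·18 / (4·13·16) = (9/416)·K.
e_ss = 10/(1 + K_p) = 2080/217 ⇒ 1 + (9/416)·K = 217/208 ⇒ K = 2.

2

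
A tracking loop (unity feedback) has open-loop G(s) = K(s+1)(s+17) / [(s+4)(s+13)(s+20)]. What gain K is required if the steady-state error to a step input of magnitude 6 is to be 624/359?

150

System type = 0 (no poles at s=0).
K_p = lim_{s→0} G(s) = K·1·17 / (4·13·20) = (17/1040)·K.
e_ss = 6/(1 + K_p) = 624/359 ⇒ 1 + (17/1040)·K = 359/104 ⇒ K = 150.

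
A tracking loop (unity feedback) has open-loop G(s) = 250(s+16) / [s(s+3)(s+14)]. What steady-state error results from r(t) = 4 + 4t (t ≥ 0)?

0.042

System type = 1 (one pole at s=0). By superposition:
  • 4: tracked with zero error.
  • 4t: e_ss = 4/K_v with K_v=2000/21 → 0.042.
Total e_ss = 0.042.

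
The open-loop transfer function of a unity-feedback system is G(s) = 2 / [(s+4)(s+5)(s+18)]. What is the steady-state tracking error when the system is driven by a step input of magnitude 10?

1800/181

No free integrators in G(s): this is a type 0 system.
K_p = lim_{s→0} G(s) = 2 / (4·5·18) = 1/180.
e_ss = 10/(1 + K_p) = 10/(181/180) = 1800/181.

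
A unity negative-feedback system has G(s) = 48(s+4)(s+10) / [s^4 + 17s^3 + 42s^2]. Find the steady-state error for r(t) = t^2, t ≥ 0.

Factoring s^2 from the denominator leaves a polynomial with constant term 42, so the system is type 2.
K_a = lim_{s→0} s^2·G(s) = 48·4·10 / 42 = 320/7.
r(t) = t^2 gives R(s) = 2/s^3.
e_ss = 2/K_a = 2/(320/7) = 7/160.

7/160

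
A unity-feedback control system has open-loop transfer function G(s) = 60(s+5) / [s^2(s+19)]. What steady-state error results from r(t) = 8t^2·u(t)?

76/75

The open loop has two poles at the origin → type 2 system.
K_a = lim_{s→0} s^2·G(s) = 60·5 / (19) = 300/19.
r(t) = 8t^2 gives R(s) = 16/s^3.
e_ss = 16/K_a = 16/(300/19) = 76/75.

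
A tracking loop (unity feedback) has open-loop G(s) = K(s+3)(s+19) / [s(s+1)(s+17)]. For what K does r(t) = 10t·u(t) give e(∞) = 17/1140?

200

System type = 1 (one pole at s=0).
K_v = lim_{s→0} s·G(s) = K·3·19 / (1·17) = (57/17)·K.
e_ss = 10/K_v = 17/1140 ⇒ K_v = 11400/17 ⇒ K = (11400/17)/(57/17) = 200.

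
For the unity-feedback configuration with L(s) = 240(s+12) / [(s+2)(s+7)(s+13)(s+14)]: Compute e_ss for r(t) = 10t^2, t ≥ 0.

infinity

No free integrators in L(s): this is a type 0 system.
For a type-0 system K_a = 0, so e_ss to a parabolic input is unbounded.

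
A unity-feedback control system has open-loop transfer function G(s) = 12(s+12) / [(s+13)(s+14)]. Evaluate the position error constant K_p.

No free integrators in G(s): this is a type 0 system.
K_p = lim_{s→0} G(s) = 12·12 / (13·14) = 72/91.

72/91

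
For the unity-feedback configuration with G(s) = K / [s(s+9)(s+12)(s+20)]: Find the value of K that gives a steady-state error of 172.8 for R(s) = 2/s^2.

25

G(s) has one factor of s in the denominator, so the system is type 1.
K_v = lim_{s→0} s·G(s) = K / (9·12·20) = (1/2160)·K.
e_ss = 2/K_v = 172.8 ⇒ K_v = 5/432 ⇒ K = (5/432)/(1/2160) = 25.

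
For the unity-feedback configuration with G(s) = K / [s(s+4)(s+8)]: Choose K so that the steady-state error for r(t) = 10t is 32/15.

G(s) has one factor of s in the denominator, so the system is type 1.
K_v = lim_{s→0} s·G(s) = K / (4·8) = (1/32)·K.
e_ss = 10/K_v = 32/15 ⇒ K_v = 4.6875 ⇒ K = 4.6875/(1/32) = 150.

150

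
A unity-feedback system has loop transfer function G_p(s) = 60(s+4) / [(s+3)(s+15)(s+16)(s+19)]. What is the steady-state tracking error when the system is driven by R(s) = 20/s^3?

System type = 0 (no poles at s=0).
For a type-0 system K_a = 0, so e_ss to a parabolic input is unbounded.

infinity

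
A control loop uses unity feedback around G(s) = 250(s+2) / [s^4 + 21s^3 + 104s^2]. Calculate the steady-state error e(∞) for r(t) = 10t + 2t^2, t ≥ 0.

0.832

Factoring s^2 from the denominator leaves a polynomial with constant term 104, so the system is type 2. By superposition:
  • 10t: tracked with zero error.
  • 2t^2: e_ss = 4/K_a with K_a=125/26 → 0.832.
Total e_ss = 0.832.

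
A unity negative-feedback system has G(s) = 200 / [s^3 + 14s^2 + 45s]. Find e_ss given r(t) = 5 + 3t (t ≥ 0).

0.675

Lowest-order denominator term is 45s, so the open loop has 1 pole at the origin → type 1 system. Treating each term separately:
  • 5: tracked with zero error.
  • 3t: e_ss = 3/K_v with K_v=40/9 → 0.675.
Total e_ss = 0.675.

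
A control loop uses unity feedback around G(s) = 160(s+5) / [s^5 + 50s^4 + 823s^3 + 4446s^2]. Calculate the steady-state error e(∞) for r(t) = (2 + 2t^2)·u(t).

Lowest-order denominator term is 4446s^2, so the open loop has 2 poles at the origin → type 2 system. Taking each input component in turn:
  • 2: tracked with zero error.
  • 2t^2: e_ss = 4/K_a with K_a=400/2223 → 22.23.
Total e_ss = 22.23.

22.23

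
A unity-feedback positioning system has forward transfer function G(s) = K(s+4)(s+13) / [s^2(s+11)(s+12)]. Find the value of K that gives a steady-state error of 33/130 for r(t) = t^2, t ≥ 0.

Two free integrators in G(s): this is a type 2 system.
K_a = lim_{s→0} s^2·G(s) = K·4·13 / (11·12) = (13/33)·K.
e_ss = 2/K_a = 33/130 ⇒ K_a = 260/33 ⇒ K = (260/33)/(13/33) = 20.

20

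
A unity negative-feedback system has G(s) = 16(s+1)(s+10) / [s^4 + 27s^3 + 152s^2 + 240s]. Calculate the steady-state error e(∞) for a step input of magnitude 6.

Factoring s from the denominator leaves a polynomial with constant term 240, so the system is type 1.
A type-1 system has K_p = ∞, so it tracks a step input with zero steady-state error.

0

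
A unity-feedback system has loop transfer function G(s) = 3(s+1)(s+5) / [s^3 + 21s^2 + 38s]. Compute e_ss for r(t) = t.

38/15

Factoring s from the denominator leaves a polynomial with constant term 38, so the system is type 1.
K_v = lim_{s→0} s·G(s) = 3·1·5 / 38 = 15/38.
e_ss = 1/K_v = 1/(15/38) = 38/15.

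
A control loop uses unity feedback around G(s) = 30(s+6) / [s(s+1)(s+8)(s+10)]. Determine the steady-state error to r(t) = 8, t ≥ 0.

0

System type = 1 (one pole at s=0).
K_p = ∞ for a type-1 system; e_ss to a step is zero.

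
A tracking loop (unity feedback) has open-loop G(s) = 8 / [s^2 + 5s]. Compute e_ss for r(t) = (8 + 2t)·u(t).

1.25

Factoring s from the denominator leaves a polynomial with constant term 5, so the system is type 1. Taking each input component in turn:
  • 8: tracked with zero error.
  • 2t: e_ss = 2/K_v with K_v=1.6 → 1.25.
Total e_ss = 1.25.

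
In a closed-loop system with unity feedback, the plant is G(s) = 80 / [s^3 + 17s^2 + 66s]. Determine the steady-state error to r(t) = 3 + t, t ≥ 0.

Lowest-order denominator term is 66s, so the open loop has 1 pole at the origin → type 1 system. Treating each term separately:
  • 3: tracked with zero error.
  • t: e_ss = 1/K_v with K_v=40/33 → 0.825.
Total e_ss = 0.825.

0.825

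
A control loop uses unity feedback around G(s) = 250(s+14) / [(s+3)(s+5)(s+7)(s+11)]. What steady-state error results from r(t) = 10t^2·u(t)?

infinity

The open loop has no poles at the origin → type 0 system.
For a type-0 system K_a = 0, so e_ss to a parabolic input is unbounded.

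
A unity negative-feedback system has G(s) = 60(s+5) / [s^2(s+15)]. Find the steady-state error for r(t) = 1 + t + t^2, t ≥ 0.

The open loop has two poles at the origin → type 2 system. Taking each input component in turn:
  • 1: tracked with zero error.
  • t: tracked with zero error.
  • t^2: e_ss = 2/K_a with K_a=20 → 0.1.
Total e_ss = 0.1.

0.1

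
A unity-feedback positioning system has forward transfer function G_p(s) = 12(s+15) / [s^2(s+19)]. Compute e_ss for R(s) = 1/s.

Two free integrators in G_p(s): this is a type 2 system.
K_p = ∞ for a type-2 system; e_ss to a step is zero.

0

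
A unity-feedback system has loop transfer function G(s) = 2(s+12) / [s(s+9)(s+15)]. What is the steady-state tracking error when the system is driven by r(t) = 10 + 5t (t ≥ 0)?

G(s) has one factor of s in the denominator, so the system is type 1. By superposition:
  • 10: tracked with zero error.
  • 5t: e_ss = 5/K_v with K_v=8/45 → 28.125.
Total e_ss = 28.125.

28.125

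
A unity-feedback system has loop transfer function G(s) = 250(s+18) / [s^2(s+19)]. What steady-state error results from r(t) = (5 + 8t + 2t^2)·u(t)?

19/1125

Two free integrators in G(s): this is a type 2 system. Taking each input component in turn:
  • 5: tracked with zero error.
  • 8t: tracked with zero error.
  • 2t^2: e_ss = 4/K_a with K_a=4500/19 → 19/1125.
Total e_ss = 19/1125.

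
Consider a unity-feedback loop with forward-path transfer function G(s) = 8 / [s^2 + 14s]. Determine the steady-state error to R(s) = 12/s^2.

21

The denominator has no term below 14s — 1 pole at s=0, type 1.
K_v = lim_{s→0} s·G(s) = 8 / 14 = 4/7.
e_ss = 12/K_v = 12/(4/7) = 21.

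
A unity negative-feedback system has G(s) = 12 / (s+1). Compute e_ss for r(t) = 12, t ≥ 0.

12/13

No free integrators in G(s): this is a type 0 system.
K_p = lim_{s→0} G(s) = 12 / (1) = 12.
e_ss = 12/(1 + K_p) = 12/13.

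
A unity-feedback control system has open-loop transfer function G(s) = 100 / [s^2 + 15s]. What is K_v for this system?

20/3

Factoring s from the denominator leaves a polynomial with constant term 15, so the system is type 1.
K_v = lim_{s→0} s·G(s) = 100 / 15 = 20/3.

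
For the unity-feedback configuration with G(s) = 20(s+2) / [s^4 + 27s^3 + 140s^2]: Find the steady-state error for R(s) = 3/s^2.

0

Factoring s^2 from the denominator leaves a polynomial with constant term 140, so the system is type 2.
K_v = ∞ for a type-2 system; e_ss to a ramp is zero.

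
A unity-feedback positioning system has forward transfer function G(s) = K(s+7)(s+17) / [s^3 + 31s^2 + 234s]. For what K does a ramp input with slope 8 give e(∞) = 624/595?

Lowest-order denominator term is 234s, so the open loop has 1 pole at the origin → type 1 system.
K_v = lim_{s→0} s·G(s) = K·7·17 / 234 = (119/234)·K.
e_ss = 8/K_v = 624/595 ⇒ K_v = 595/78 ⇒ K = (595/78)/(119/234) = 15.

15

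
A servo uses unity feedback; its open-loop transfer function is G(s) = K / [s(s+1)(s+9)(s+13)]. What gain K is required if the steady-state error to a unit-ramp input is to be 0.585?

200

G(s) has one factor of s in the denominator, so the system is type 1.
K_v = lim_{s→0} s·G(s) = K / (1·9·13) = (1/117)·K.
e_ss = 1/K_v = 0.585 ⇒ K_v = 200/117 ⇒ K = (200/117)/(1/117) = 200.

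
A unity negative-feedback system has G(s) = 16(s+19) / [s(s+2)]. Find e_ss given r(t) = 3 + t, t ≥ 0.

1/152

G(s) has one factor of s in the denominator, so the system is type 1. Taking each input component in turn:
  • 3: tracked with zero error.
  • t: e_ss = 1/K_v with K_v=152 → 1/152.
Total e_ss = 1/152.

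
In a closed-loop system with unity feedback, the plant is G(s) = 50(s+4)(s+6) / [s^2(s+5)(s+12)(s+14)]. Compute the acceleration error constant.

10/7

System type = 2 (two poles at s=0).
K_a = lim_{s→0} s^2·G(s) = 50·4·6 / (5·12·14) = 10/7.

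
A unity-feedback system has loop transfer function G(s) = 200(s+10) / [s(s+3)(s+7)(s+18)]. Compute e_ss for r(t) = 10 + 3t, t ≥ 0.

0.567

System type = 1 (one pole at s=0). Taking each input component in turn:
  • 10: tracked with zero error.
  • 3t: e_ss = 3/K_v with K_v=1000/189 → 0.567.
Total e_ss = 0.567.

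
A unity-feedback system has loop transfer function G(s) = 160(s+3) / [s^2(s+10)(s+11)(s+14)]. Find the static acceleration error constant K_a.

24/77

Two free integrators in G(s): this is a type 2 system.
K_a = lim_{s→0} s^2·G(s) = 160·3 / (10·11·14) = 24/77.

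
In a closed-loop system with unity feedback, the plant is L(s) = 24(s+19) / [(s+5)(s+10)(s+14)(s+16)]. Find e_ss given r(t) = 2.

2800/1457

L(s) has no factors of s in the denominator, so the system is type 0.
K_p = lim_{s→0} L(s) = 24·19 / (5·10·14·16) = 57/1400.
e_ss = 2/(1 + K_p) = 2/(1457/1400) = 2800/1457.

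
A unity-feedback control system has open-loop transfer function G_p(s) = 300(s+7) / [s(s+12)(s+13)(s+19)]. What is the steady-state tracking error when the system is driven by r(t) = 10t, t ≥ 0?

494/35

One free integrator in G_p(s): this is a type 1 system.
K_v = lim_{s→0} s·G_p(s) = 300·7 / (12·13·19) = 175/247.
e_ss = 10/K_v = 10/(175/247) = 494/35.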